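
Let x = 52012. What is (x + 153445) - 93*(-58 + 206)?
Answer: 191693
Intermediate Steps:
(x + 153445) - 93*(-58 + 206) = (52012 + 153445) - 93*(-58 + 206) = 205457 - 93*148 = 205457 - 13764 = 191693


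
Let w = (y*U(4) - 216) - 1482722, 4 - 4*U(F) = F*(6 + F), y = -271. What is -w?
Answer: 1480499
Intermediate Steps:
U(F) = 1 - F*(6 + F)/4
w = -1480499 (w = (-271*(1 - 3/2*4 - ¼*4²) - 216) - 1482722 = (-271*(1 - 6 - ¼*16) - 216) - 1482722 = (-271*(1 - 6 - 4) - 216) - 1482722 = (-271*(-9) - 216) - 1482722 = (2439 - 216) - 1482722 = 2223 - 1482722 = -1480499)
-w = -1*(-1480499) = 1480499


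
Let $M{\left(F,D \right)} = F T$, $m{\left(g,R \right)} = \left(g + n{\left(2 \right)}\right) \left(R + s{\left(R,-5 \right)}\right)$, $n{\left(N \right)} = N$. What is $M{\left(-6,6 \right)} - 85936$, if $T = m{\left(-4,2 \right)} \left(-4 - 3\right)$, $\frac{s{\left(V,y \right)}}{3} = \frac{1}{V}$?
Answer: $-86230$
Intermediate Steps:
$s{\left(V,y \right)} = \frac{3}{V}$
$m{\left(g,R \right)} = \left(2 + g\right) \left(R + \frac{3}{R}\right)$ ($m{\left(g,R \right)} = \left(g + 2\right) \left(R + \frac{3}{R}\right) = \left(2 + g\right) \left(R + \frac{3}{R}\right)$)
$T = 49$ ($T = \frac{6 + 3 \left(-4\right) + 2^{2} \left(2 - 4\right)}{2} \left(-4 - 3\right) = \frac{6 - 12 + 4 \left(-2\right)}{2} \left(-7\right) = \frac{6 - 12 - 8}{2} \left(-7\right) = \frac{1}{2} \left(-14\right) \left(-7\right) = \left(-7\right) \left(-7\right) = 49$)
$M{\left(F,D \right)} = 49 F$ ($M{\left(F,D \right)} = F 49 = 49 F$)
$M{\left(-6,6 \right)} - 85936 = 49 \left(-6\right) - 85936 = -294 - 85936 = -86230$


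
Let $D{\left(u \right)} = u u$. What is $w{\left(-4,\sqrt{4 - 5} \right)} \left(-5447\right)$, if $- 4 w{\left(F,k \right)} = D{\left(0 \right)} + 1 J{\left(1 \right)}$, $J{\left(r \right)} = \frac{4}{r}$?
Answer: $5447$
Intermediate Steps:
$D{\left(u \right)} = u^{2}$
$w{\left(F,k \right)} = -1$ ($w{\left(F,k \right)} = - \frac{0^{2} + 1 \cdot \frac{4}{1}}{4} = - \frac{0 + 1 \cdot 4 \cdot 1}{4} = - \frac{0 + 1 \cdot 4}{4} = - \frac{0 + 4}{4} = \left(- \frac{1}{4}\right) 4 = -1$)
$w{\left(-4,\sqrt{4 - 5} \right)} \left(-5447\right) = \left(-1\right) \left(-5447\right) = 5447$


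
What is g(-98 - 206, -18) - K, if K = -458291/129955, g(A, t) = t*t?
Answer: 42563711/129955 ≈ 327.53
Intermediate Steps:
g(A, t) = t**2
K = -458291/129955 (K = -458291*1/129955 = -458291/129955 ≈ -3.5265)
g(-98 - 206, -18) - K = (-18)**2 - 1*(-458291/129955) = 324 + 458291/129955 = 42563711/129955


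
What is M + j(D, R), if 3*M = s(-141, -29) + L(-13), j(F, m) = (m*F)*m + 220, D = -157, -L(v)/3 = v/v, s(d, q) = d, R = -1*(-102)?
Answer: -1633256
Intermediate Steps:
R = 102
L(v) = -3 (L(v) = -3*v/v = -3*1 = -3)
j(F, m) = 220 + F*m² (j(F, m) = (F*m)*m + 220 = F*m² + 220 = 220 + F*m²)
M = -48 (M = (-141 - 3)/3 = (⅓)*(-144) = -48)
M + j(D, R) = -48 + (220 - 157*102²) = -48 + (220 - 157*10404) = -48 + (220 - 1633428) = -48 - 1633208 = -1633256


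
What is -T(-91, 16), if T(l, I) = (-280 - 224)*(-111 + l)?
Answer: -101808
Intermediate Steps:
T(l, I) = 55944 - 504*l (T(l, I) = -504*(-111 + l) = 55944 - 504*l)
-T(-91, 16) = -(55944 - 504*(-91)) = -(55944 + 45864) = -1*101808 = -101808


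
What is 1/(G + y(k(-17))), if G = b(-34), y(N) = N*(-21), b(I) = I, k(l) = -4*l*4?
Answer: -1/5746 ≈ -0.00017403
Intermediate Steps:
k(l) = -16*l
y(N) = -21*N
G = -34
1/(G + y(k(-17))) = 1/(-34 - (-336)*(-17)) = 1/(-34 - 21*272) = 1/(-34 - 5712) = 1/(-5746) = -1/5746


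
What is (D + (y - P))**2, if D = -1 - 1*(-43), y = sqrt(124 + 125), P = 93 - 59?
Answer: (8 + sqrt(249))**2 ≈ 565.48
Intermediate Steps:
P = 34
y = sqrt(249) ≈ 15.780
D = 42 (D = -1 + 43 = 42)
(D + (y - P))**2 = (42 + (sqrt(249) - 1*34))**2 = (42 + (sqrt(249) - 34))**2 = (42 + (-34 + sqrt(249)))**2 = (8 + sqrt(249))**2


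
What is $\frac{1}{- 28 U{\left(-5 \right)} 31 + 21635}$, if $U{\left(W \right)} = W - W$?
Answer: $\frac{1}{21635} \approx 4.6221 \cdot 10^{-5}$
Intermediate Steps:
$U{\left(W \right)} = 0$
$\frac{1}{- 28 U{\left(-5 \right)} 31 + 21635} = \frac{1}{\left(-28\right) 0 \cdot 31 + 21635} = \frac{1}{0 \cdot 31 + 21635} = \frac{1}{0 + 21635} = \frac{1}{21635}$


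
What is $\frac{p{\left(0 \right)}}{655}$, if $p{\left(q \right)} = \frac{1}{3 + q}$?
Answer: $\frac{1}{1965} \approx 0.00050891$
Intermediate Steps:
$\frac{p{\left(0 \right)}}{655} = \frac{1}{\left(3 + 0\right) 655} = \frac{1}{3} \cdot \frac{1}{655} = \frac{1}{1965}$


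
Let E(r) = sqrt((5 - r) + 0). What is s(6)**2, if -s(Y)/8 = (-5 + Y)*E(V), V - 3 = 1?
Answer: 64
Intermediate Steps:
V = 4 (V = 3 + 1 = 4)
E(r) = sqrt(5 - r)
s(Y) = 40 - 8*Y (s(Y) = -8*(-5 + Y)*sqrt(5 - 1*4) = -8*(-5 + Y)*sqrt(5 - 4) = -8*(-5 + Y)*sqrt(1) = -8*(-5 + Y) = 40 - 8*Y)
s(6)**2 = (40 - 8*6)**2 = (40 - 48)**2 = (-8)**2 = 64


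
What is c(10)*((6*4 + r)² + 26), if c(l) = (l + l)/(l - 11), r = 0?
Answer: -12040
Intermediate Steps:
c(l) = 2*l/(-11 + l) (c(l) = (2*l)/(-11 + l) = 2*l/(-11 + l))
c(10)*((6*4 + r)² + 26) = (2*10/(-11 + 10))*((6*4 + 0)² + 26) = (2*10/(-1))*((24 + 0)² + 26) = (2*10*(-1))*(24² + 26) = -20*(576 + 26) = -20*602 = -12040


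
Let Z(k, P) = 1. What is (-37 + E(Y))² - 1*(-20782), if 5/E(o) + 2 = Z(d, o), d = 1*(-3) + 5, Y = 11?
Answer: 22546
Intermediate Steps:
d = 2 (d = -3 + 5 = 2)
E(o) = -5 (E(o) = 5/(-2 + 1) = 5/(-1) = 5*(-1) = -5)
(-37 + E(Y))² - 1*(-20782) = (-37 - 5)² - 1*(-20782) = (-42)² + 20782 = 1764 + 20782 = 22546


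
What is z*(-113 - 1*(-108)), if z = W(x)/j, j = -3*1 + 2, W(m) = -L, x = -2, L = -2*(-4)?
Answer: -40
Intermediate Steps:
L = 8
W(m) = -8 (W(m) = -1*8 = -8)
j = -1 (j = -3 + 2 = -1)
z = 8 (z = -8/(-1) = -8*(-1) = 8)
z*(-113 - 1*(-108)) = 8*(-113 - 1*(-108)) = 8*(-113 + 108) = 8*(-5) = -40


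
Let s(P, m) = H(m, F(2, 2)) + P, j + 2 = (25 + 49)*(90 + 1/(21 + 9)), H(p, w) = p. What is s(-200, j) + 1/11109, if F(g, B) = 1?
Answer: 119615542/18515 ≈ 6460.5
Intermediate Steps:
j = 99907/15 (j = -2 + (25 + 49)*(90 + 1/(21 + 9)) = -2 + 74*(90 + 1/30) = -2 + 74*(2701/30) = -2 + 99937/15 = 99907/15 ≈ 6660.5)
s(P, m) = P + m (s(P, m) = m + P = P + m)
s(-200, j) + 1/11109 = (-200 + 99907/15) + 1/11109 = 96907/15 + 1/11109 = 119615542/18515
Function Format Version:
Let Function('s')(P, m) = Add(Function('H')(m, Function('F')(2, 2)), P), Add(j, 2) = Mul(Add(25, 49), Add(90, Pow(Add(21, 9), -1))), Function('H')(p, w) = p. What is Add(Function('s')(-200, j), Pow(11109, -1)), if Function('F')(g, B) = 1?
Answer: Rational(119615542, 18515) ≈ 6460.5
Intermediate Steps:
j = Rational(99907, 15) (j = Add(-2, Mul(Add(25, 49), Add(90, Pow(Add(21, 9), -1)))) = Add(-2, Mul(74, Add(90, Pow(30, -1)))) = Add(-2, Mul(74, Add(90, Rational(1, 30)))) = Add(-2, Mul(74, Rational(2701, 30))) = Add(-2, Rational(99937, 15)) = Rational(99907, 15) ≈ 6660.5)
Function('s')(P, m) = Add(P, m) (Function('s')(P, m) = Add(m, P) = Add(P, m))
Add(Function('s')(-200, j), Pow(11109, -1)) = Add(Add(-200, Rational(99907, 15)), Pow(11109, -1)) = Add(Rational(96907, 15), Rational(1, 11109)) = Rational(119615542, 18515)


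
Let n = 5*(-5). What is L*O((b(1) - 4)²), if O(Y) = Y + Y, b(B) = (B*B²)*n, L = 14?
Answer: 23548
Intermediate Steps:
n = -25
b(B) = -25*B³ (b(B) = (B*B²)*(-25) = B³*(-25) = -25*B³)
O(Y) = 2*Y
L*O((b(1) - 4)²) = 14*(2*(-25*1³ - 4)²) = 14*(2*(-25*1 - 4)²) = 14*(2*(-25 - 4)²) = 14*(2*(-29)²) = 14*(2*841) = 14*1682 = 23548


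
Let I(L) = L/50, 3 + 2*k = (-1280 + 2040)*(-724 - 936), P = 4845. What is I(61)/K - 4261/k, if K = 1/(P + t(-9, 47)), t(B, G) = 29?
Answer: 187546330221/31540075 ≈ 5946.3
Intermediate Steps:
k = -1261603/2 (k = -3/2 + ((-1280 + 2040)*(-724 - 936))/2 = -3/2 + (760*(-1660))/2 = -3/2 + (½)*(-1261600) = -3/2 - 630800 = -1261603/2 ≈ -6.3080e+5)
K = 1/4874 (K = 1/(4845 + 29) = 1/4874 ≈ 0.00020517)
I(L) = L/50 (I(L) = L*(1/50) = L/50)
I(61)/K - 4261/k = ((1/50)*61)/(1/4874) - 4261/(-1261603/2) = (61/50)*4874 - 4261*(-2/1261603) = 148657/25 + 8522/1261603 = 187546330221/31540075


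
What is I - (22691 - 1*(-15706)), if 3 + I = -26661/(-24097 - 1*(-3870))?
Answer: -776690139/20227 ≈ -38399.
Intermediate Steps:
I = -34020/20227 (I = -3 - 26661/(-24097 - 1*(-3870)) = -3 - 26661/(-24097 + 3870) = -3 - 26661/(-20227) = -3 - 26661*(-1/20227) = -3 + 26661/20227 = -34020/20227 ≈ -1.6819)
I - (22691 - 1*(-15706)) = -34020/20227 - (22691 - 1*(-15706)) = -34020/20227 - (22691 + 15706) = -34020/20227 - 1*38397 = -34020/20227 - 38397 = -776690139/20227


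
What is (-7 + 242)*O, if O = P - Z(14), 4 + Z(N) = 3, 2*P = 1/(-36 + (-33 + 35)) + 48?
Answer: 399265/68 ≈ 5871.5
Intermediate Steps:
P = 1631/68 (P = (1/(-36 + (-33 + 35)) + 48)/2 = (1/(-36 + 2) + 48)/2 = (1/(-34) + 48)/2 = (-1/34 + 48)/2 = (½)*(1631/34) = 1631/68 ≈ 23.985)
Z(N) = -1 (Z(N) = -4 + 3 = -1)
O = 1699/68 (O = 1631/68 - 1*(-1) = 1631/68 + 1 = 1699/68 ≈ 24.985)
(-7 + 242)*O = (-7 + 242)*(1699/68) = 235*(1699/68) = 399265/68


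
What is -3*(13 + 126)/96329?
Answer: -417/96329 ≈ -0.0043289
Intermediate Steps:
-3*(13 + 126)/96329 = -3*139*(1/96329) = -417*1/96329 = -417/96329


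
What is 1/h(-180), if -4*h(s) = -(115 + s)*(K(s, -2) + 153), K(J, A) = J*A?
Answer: -4/33345 ≈ -0.00011996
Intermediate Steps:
K(J, A) = A*J
h(s) = (115 + s)*(153 - 2*s)/4 (h(s) = -(-1)*(115 + s)*(-2*s + 153)/4 = -(-1)*(115 + s)*(153 - 2*s)/4 = (115 + s)*(153 - 2*s)/4)
1/h(-180) = 1/(17595/4 - 77/4*(-180) - ½*(-180)²) = 1/(17595/4 + 3465 - ½*32400) = 1/(17595/4 + 3465 - 16200) = 1/(-33345/4) = -4/33345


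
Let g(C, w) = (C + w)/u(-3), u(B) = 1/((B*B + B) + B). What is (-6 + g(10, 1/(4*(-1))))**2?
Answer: 8649/16 ≈ 540.56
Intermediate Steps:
u(B) = 1/(B**2 + 2*B) (u(B) = 1/((B**2 + B) + B) = 1/((B + B**2) + B) = 1/(B**2 + 2*B))
g(C, w) = 3*C + 3*w (g(C, w) = (C + w)/((1/((-3)*(2 - 3)))) = (C + w)/((-1/3/(-1))) = (C + w)/((-1/3*(-1))) = (C + w)/(1/3) = (C + w)*3 = 3*C + 3*w)
(-6 + g(10, 1/(4*(-1))))**2 = (-6 + (3*10 + 3/((4*(-1)))))**2 = (-6 + (30 + 3/(-4)))**2 = (-6 + (30 + 3*(-1/4)))**2 = (-6 + (30 - 3/4))**2 = (-6 + 117/4)**2 = (93/4)**2 = 8649/16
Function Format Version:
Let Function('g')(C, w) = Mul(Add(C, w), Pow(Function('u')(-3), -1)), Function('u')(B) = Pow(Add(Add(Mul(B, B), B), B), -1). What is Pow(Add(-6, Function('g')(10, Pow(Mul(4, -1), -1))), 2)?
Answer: Rational(8649, 16) ≈ 540.56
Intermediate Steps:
Function('u')(B) = Pow(Add(Pow(B, 2), Mul(2, B)), -1) (Function('u')(B) = Pow(Add(Add(Pow(B, 2), B), B), -1) = Pow(Add(Add(B, Pow(B, 2)), B), -1) = Pow(Add(Pow(B, 2), Mul(2, B)), -1))
Function('g')(C, w) = Add(Mul(3, C), Mul(3, w)) (Function('g')(C, w) = Mul(Add(C, w), Pow(Mul(Pow(-3, -1), Pow(Add(2, -3), -1)), -1)) = Mul(Add(C, w), Pow(Mul(Rational(-1, 3), Pow(-1, -1)), -1)) = Mul(Add(C, w), Pow(Mul(Rational(-1, 3), -1), -1)) = Mul(Add(C, w), Pow(Rational(1, 3), -1)) = Mul(Add(C, w), 3) = Add(Mul(3, C), Mul(3, w)))
Pow(Add(-6, Function('g')(10, Pow(Mul(4, -1), -1))), 2) = Pow(Add(-6, Add(Mul(3, 10), Mul(3, Pow(Mul(4, -1), -1)))), 2) = Pow(Add(-6, Add(30, Mul(3, Pow(-4, -1)))), 2) = Pow(Add(-6, Add(30, Mul(3, Rational(-1, 4)))), 2) = Pow(Add(-6, Add(30, Rational(-3, 4))), 2) = Pow(Add(-6, Rational(117, 4)), 2) = Pow(Rational(93, 4), 2) = Rational(8649, 16)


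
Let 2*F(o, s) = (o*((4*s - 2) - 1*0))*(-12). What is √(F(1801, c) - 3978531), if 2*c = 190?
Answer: 3*I*√895911 ≈ 2839.6*I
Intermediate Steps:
c = 95 (c = (½)*190 = 95)
F(o, s) = -6*o*(-2 + 4*s) (F(o, s) = ((o*((4*s - 2) - 1*0))*(-12))/2 = ((o*((-2 + 4*s) + 0))*(-12))/2 = ((o*(-2 + 4*s))*(-12))/2 = (-12*o*(-2 + 4*s))/2 = -6*o*(-2 + 4*s))
√(F(1801, c) - 3978531) = √(12*1801*(1 - 2*95) - 3978531) = √(12*1801*(1 - 190) - 3978531) = √(12*1801*(-189) - 3978531) = √(-4084668 - 3978531) = √(-8063199) = 3*I*√895911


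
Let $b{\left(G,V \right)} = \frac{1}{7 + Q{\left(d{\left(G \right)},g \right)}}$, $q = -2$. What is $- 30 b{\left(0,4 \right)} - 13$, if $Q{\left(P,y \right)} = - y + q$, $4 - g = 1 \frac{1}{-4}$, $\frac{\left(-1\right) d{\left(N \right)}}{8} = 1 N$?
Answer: $-53$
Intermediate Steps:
$d{\left(N \right)} = - 8 N$ ($d{\left(N \right)} = - 8 \cdot 1 N = - 8 N$)
$g = \frac{17}{4}$ ($g = 4 - 1 \frac{1}{-4} = 4 - 1 \left(- \frac{1}{4}\right) = 4 - - \frac{1}{4} = 4 + \frac{1}{4} = \frac{17}{4} \approx 4.25$)
$Q{\left(P,y \right)} = -2 - y$ ($Q{\left(P,y \right)} = - y - 2 = -2 - y$)
$b{\left(G,V \right)} = \frac{4}{3}$ ($b{\left(G,V \right)} = \frac{1}{7 - \frac{25}{4}} = \frac{1}{\frac{3}{4}} = \frac{4}{3}$)
$- 30 b{\left(0,4 \right)} - 13 = \left(-30\right) \frac{4}{3} - 13 = -40 - 13 = -53$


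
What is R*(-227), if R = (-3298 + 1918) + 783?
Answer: 135519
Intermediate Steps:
R = -597 (R = -1380 + 783 = -597)
R*(-227) = -597*(-227) = 135519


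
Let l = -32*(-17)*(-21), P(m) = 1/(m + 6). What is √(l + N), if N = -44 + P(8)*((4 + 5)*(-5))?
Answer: I*√2248358/14 ≈ 107.1*I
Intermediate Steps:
P(m) = 1/(6 + m)
l = -11424 (l = 544*(-21) = -11424)
N = -661/14 (N = -44 + ((4 + 5)*(-5))/(6 + 8) = -44 + (9*(-5))/14 = -44 + (1/14)*(-45) = -44 - 45/14 = -661/14 ≈ -47.214)
√(l + N) = √(-11424 - 661/14) = √(-160597/14) = I*√2248358/14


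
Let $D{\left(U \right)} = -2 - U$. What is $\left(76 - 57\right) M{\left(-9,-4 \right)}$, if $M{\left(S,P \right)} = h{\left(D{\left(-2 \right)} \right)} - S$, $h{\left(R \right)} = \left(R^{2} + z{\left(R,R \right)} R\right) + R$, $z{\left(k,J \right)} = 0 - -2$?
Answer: $171$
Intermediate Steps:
$z{\left(k,J \right)} = 2$ ($z{\left(k,J \right)} = 0 + 2 = 2$)
$h{\left(R \right)} = R^{2} + 3 R$ ($h{\left(R \right)} = \left(R^{2} + 2 R\right) + R = R^{2} + 3 R$)
$M{\left(S,P \right)} = - S$ ($M{\left(S,P \right)} = \left(-2 - -2\right) \left(3 - 0\right) - S = \left(-2 + 2\right) \left(3 + \left(-2 + 2\right)\right) - S = 0 \left(3 + 0\right) - S = 0 \cdot 3 - S = 0 - S = - S$)
$\left(76 - 57\right) M{\left(-9,-4 \right)} = \left(76 - 57\right) \left(\left(-1\right) \left(-9\right)\right) = 19 \cdot 9 = 171$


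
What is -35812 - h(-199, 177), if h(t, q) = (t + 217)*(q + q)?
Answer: -42184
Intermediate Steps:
h(t, q) = 2*q*(217 + t) (h(t, q) = (217 + t)*(2*q) = 2*q*(217 + t))
-35812 - h(-199, 177) = -35812 - 2*177*(217 - 199) = -35812 - 2*177*18 = -35812 - 1*6372 = -35812 - 6372 = -42184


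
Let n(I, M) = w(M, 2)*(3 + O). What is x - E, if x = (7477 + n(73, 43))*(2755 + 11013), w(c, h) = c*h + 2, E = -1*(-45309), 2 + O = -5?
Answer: 98051691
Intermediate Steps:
O = -7 (O = -2 - 5 = -7)
E = 45309
w(c, h) = 2 + c*h
n(I, M) = -8 - 8*M (n(I, M) = (2 + M*2)*(3 - 7) = (2 + 2*M)*(-4) = -8 - 8*M)
x = 98097000 (x = (7477 + (-8 - 8*43))*(2755 + 11013) = (7477 + (-8 - 344))*13768 = (7477 - 352)*13768 = 7125*13768 = 98097000)
x - E = 98097000 - 1*45309 = 98097000 - 45309 = 98051691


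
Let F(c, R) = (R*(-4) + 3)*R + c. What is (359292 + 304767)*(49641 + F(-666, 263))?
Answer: -150682955808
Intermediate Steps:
F(c, R) = c + R*(3 - 4*R) (F(c, R) = (-4*R + 3)*R + c = (3 - 4*R)*R + c = R*(3 - 4*R) + c = c + R*(3 - 4*R))
(359292 + 304767)*(49641 + F(-666, 263)) = (359292 + 304767)*(49641 + (-666 - 4*263² + 3*263)) = 664059*(49641 + (-666 - 4*69169 + 789)) = 664059*(49641 + (-666 - 276676 + 789)) = 664059*(49641 - 276553) = 664059*(-226912) = -150682955808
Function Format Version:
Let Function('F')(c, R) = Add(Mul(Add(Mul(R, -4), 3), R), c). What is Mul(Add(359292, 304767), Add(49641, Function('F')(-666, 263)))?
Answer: -150682955808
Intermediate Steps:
Function('F')(c, R) = Add(c, Mul(R, Add(3, Mul(-4, R)))) (Function('F')(c, R) = Add(Mul(Add(Mul(-4, R), 3), R), c) = Add(Mul(Add(3, Mul(-4, R)), R), c) = Add(Mul(R, Add(3, Mul(-4, R))), c) = Add(c, Mul(R, Add(3, Mul(-4, R)))))
Mul(Add(359292, 304767), Add(49641, Function('F')(-666, 263))) = Mul(Add(359292, 304767), Add(49641, Add(-666, Mul(-4, Pow(263, 2)), Mul(3, 263)))) = Mul(664059, Add(49641, Add(-666, Mul(-4, 69169), 789))) = Mul(664059, Add(49641, Add(-666, -276676, 789))) = Mul(664059, Add(49641, -276553)) = Mul(664059, -226912) = -150682955808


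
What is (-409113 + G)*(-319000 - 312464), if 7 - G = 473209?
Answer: 557150159160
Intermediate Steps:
G = -473202 (G = 7 - 1*473209 = 7 - 473209 = -473202)
(-409113 + G)*(-319000 - 312464) = (-409113 - 473202)*(-319000 - 312464) = -882315*(-631464) = 557150159160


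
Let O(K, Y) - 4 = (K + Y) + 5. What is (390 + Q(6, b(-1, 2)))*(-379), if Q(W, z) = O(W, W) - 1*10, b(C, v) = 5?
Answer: -151979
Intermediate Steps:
O(K, Y) = 9 + K + Y (O(K, Y) = 4 + ((K + Y) + 5) = 4 + (5 + K + Y) = 9 + K + Y)
Q(W, z) = -1 + 2*W (Q(W, z) = (9 + W + W) - 1*10 = (9 + 2*W) - 10 = -1 + 2*W)
(390 + Q(6, b(-1, 2)))*(-379) = (390 + (-1 + 2*6))*(-379) = (390 + (-1 + 12))*(-379) = (390 + 11)*(-379) = 401*(-379) = -151979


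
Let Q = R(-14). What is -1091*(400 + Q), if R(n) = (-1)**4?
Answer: -437491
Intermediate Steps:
R(n) = 1
Q = 1
-1091*(400 + Q) = -1091*(400 + 1) = -1091*401 = -437491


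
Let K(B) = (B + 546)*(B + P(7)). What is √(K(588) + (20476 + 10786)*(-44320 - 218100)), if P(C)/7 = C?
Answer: 7*I*√167409218 ≈ 90571.0*I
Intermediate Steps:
P(C) = 7*C
K(B) = (49 + B)*(546 + B) (K(B) = (B + 546)*(B + 7*7) = (546 + B)*(B + 49) = (546 + B)*(49 + B) = (49 + B)*(546 + B))
√(K(588) + (20476 + 10786)*(-44320 - 218100)) = √((26754 + 588² + 595*588) + (20476 + 10786)*(-44320 - 218100)) = √((26754 + 345744 + 349860) + 31262*(-262420)) = √(722358 - 8203774040) = √(-8203051682) = 7*I*√167409218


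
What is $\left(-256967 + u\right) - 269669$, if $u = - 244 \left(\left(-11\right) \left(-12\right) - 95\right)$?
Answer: $-535664$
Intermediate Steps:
$u = -9028$ ($u = - 244 \left(132 - 95\right) = \left(-244\right) 37 = -9028$)
$\left(-256967 + u\right) - 269669 = \left(-256967 - 9028\right) - 269669 = -265995 - 269669 = -535664$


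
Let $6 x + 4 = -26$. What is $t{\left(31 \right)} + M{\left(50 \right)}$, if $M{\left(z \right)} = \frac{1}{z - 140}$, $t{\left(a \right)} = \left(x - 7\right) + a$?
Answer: $\frac{1709}{90} \approx 18.989$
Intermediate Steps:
$x = -5$ ($x = - \frac{2}{3} + \frac{1}{6} \left(-26\right) = - \frac{2}{3} - \frac{13}{3} = -5$)
$t{\left(a \right)} = -12 + a$ ($t{\left(a \right)} = \left(-5 - 7\right) + a = -12 + a$)
$M{\left(z \right)} = \frac{1}{-140 + z}$
$t{\left(31 \right)} + M{\left(50 \right)} = \left(-12 + 31\right) + \frac{1}{-140 + 50} = 19 + \frac{1}{-90} = 19 - \frac{1}{90} = \frac{1709}{90}$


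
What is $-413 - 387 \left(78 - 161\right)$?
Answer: $31708$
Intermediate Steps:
$-413 - 387 \left(78 - 161\right) = -413 - -32121 = -413 + 32121 = 31708$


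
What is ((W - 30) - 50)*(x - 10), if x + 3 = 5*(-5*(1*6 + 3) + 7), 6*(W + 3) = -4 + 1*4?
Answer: 16849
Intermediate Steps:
W = -3 (W = -3 + (-4 + 1*4)/6 = -3 + (-4 + 4)/6 = -3 + (⅙)*0 = -3 + 0 = -3)
x = -193 (x = -3 + 5*(-5*(1*6 + 3) + 7) = -3 + 5*(-5*(6 + 3) + 7) = -3 + 5*(-5*9 + 7) = -3 + 5*(-45 + 7) = -3 + 5*(-38) = -3 - 190 = -193)
((W - 30) - 50)*(x - 10) = ((-3 - 30) - 50)*(-193 - 10) = (-33 - 50)*(-203) = -83*(-203) = 16849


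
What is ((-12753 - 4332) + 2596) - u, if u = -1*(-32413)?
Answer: -46902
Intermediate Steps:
u = 32413
((-12753 - 4332) + 2596) - u = ((-12753 - 4332) + 2596) - 1*32413 = (-17085 + 2596) - 32413 = -14489 - 32413 = -46902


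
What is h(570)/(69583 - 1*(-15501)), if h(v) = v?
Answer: 285/42542 ≈ 0.0066993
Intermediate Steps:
h(570)/(69583 - 1*(-15501)) = 570/(69583 - 1*(-15501)) = 570/(69583 + 15501) = 570/85084 = 570*(1/85084) = 285/42542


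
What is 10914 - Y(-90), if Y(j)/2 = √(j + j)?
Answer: 10914 - 12*I*√5 ≈ 10914.0 - 26.833*I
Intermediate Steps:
Y(j) = 2*√2*√j (Y(j) = 2*√(j + j) = 2*√(2*j) = 2*(√2*√j) = 2*√2*√j)
10914 - Y(-90) = 10914 - 2*√2*√(-90) = 10914 - 2*√2*3*I*√10 = 10914 - 12*I*√5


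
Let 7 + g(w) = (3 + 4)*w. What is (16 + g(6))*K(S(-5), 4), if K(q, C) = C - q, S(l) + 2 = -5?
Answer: 561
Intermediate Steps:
S(l) = -7 (S(l) = -2 - 5 = -7)
g(w) = -7 + 7*w (g(w) = -7 + (3 + 4)*w = -7 + 7*w)
(16 + g(6))*K(S(-5), 4) = (16 + (-7 + 7*6))*(4 - 1*(-7)) = (16 + (-7 + 42))*(4 + 7) = (16 + 35)*11 = 51*11 = 561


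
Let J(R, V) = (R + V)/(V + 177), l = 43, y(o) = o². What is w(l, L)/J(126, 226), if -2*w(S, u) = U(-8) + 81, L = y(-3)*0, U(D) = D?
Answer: -29419/704 ≈ -41.788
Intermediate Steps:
L = 0 (L = (-3)²*0 = 9*0 = 0)
w(S, u) = -73/2 (w(S, u) = -(-8 + 81)/2 = -½*73 = -73/2)
J(R, V) = (R + V)/(177 + V)
w(l, L)/J(126, 226) = -73*(177 + 226)/(126 + 226)/2 = -73/(2*(352/403)) = -73/(2*((1/403)*352)) = -73/(2*352/403) = -73/2*403/352 = -29419/704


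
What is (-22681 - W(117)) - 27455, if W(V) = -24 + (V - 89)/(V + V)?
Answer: -5863118/117 ≈ -50112.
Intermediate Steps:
W(V) = -24 + (-89 + V)/(2*V) (W(V) = -24 + (-89 + V)/((2*V)) = -24 + (-89 + V)*(1/(2*V)) = -24 + (-89 + V)/(2*V))
(-22681 - W(117)) - 27455 = (-22681 - (-89 - 47*117)/(2*117)) - 27455 = (-22681 - (-89 - 5499)/(2*117)) - 27455 = (-22681 - (-5588)/(2*117)) - 27455 = (-22681 - 1*(-2794/117)) - 27455 = (-22681 + 2794/117) - 27455 = -2650883/117 - 27455 = -5863118/117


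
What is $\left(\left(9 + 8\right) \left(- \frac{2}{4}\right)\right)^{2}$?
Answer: $\frac{289}{4} \approx 72.25$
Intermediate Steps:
$\left(\left(9 + 8\right) \left(- \frac{2}{4}\right)\right)^{2} = \left(17 \left(\left(-2\right) \frac{1}{4}\right)\right)^{2} = \left(17 \left(- \frac{1}{2}\right)\right)^{2} = \left(- \frac{17}{2}\right)^{2} = \frac{289}{4}$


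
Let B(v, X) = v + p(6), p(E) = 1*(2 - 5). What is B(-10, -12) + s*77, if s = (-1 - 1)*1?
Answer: -167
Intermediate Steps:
p(E) = -3 (p(E) = 1*(-3) = -3)
B(v, X) = -3 + v (B(v, X) = v - 3 = -3 + v)
s = -2 (s = -2*1 = -2)
B(-10, -12) + s*77 = (-3 - 10) - 2*77 = -13 - 154 = -167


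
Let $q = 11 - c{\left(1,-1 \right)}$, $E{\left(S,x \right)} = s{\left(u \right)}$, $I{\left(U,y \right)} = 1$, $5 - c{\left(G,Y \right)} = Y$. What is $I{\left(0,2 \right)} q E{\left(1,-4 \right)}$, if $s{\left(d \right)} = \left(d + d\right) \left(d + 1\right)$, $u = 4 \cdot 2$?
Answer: $720$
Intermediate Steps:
$c{\left(G,Y \right)} = 5 - Y$
$u = 8$
$s{\left(d \right)} = 2 d \left(1 + d\right)$
$E{\left(S,x \right)} = 144$ ($E{\left(S,x \right)} = 2 \cdot 8 \left(1 + 8\right) = 2 \cdot 8 \cdot 9 = 144$)
$q = 5$ ($q = 11 - \left(5 - -1\right) = 11 - \left(5 + 1\right) = 11 - 6 = 5$)
$I{\left(0,2 \right)} q E{\left(1,-4 \right)} = 1 \cdot 5 \cdot 144 = 5 \cdot 144 = 720$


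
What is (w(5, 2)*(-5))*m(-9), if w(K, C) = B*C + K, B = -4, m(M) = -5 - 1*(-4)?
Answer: -15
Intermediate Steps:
m(M) = -1 (m(M) = -5 + 4 = -1)
w(K, C) = K - 4*C (w(K, C) = -4*C + K = K - 4*C)
(w(5, 2)*(-5))*m(-9) = ((5 - 4*2)*(-5))*(-1) = ((5 - 8)*(-5))*(-1) = -3*(-5)*(-1) = 15*(-1) = -15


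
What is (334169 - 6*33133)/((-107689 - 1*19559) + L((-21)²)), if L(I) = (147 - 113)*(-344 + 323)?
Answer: -135371/127962 ≈ -1.0579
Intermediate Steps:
L(I) = -714 (L(I) = 34*(-21) = -714)
(334169 - 6*33133)/((-107689 - 1*19559) + L((-21)²)) = (334169 - 6*33133)/((-107689 - 1*19559) - 714) = (334169 - 198798)/((-107689 - 19559) - 714) = 135371/(-127248 - 714) = 135371/(-127962) = 135371*(-1/127962) = -135371/127962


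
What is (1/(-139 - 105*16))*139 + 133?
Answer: 519093/3904 ≈ 132.96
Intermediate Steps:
(1/(-139 - 105*16))*139 + 133 = ((1/16)/(-244))*139 + 133 = -1/244*1/16*139 + 133 = -1/3904*139 + 133 = -139/3904 + 133 = 519093/3904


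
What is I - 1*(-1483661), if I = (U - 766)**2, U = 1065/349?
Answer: 251610573822/121801 ≈ 2.0658e+6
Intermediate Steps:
U = 1065/349 (U = 1065*(1/349) = 1065/349 ≈ 3.0516)
I = 70899180361/121801 (I = (1065/349 - 766)**2 = (-266269/349)**2 = 70899180361/121801 ≈ 5.8209e+5)
I - 1*(-1483661) = 70899180361/121801 - 1*(-1483661) = 70899180361/121801 + 1483661 = 251610573822/121801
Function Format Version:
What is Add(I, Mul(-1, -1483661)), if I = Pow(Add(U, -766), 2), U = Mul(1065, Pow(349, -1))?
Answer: Rational(251610573822, 121801) ≈ 2.0658e+6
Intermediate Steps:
U = Rational(1065, 349) (U = Mul(1065, Rational(1, 349)) = Rational(1065, 349) ≈ 3.0516)
I = Rational(70899180361, 121801) (I = Pow(Add(Rational(1065, 349), -766), 2) = Pow(Rational(-266269, 349), 2) = Rational(70899180361, 121801) ≈ 5.8209e+5)
Add(I, Mul(-1, -1483661)) = Add(Rational(70899180361, 121801), Mul(-1, -1483661)) = Add(Rational(70899180361, 121801), 1483661) = Rational(251610573822, 121801)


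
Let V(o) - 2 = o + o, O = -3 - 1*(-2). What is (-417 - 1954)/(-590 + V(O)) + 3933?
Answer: 2322841/590 ≈ 3937.0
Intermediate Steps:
O = -1 (O = -3 + 2 = -1)
V(o) = 2 + 2*o (V(o) = 2 + (o + o) = 2 + 2*o)
(-417 - 1954)/(-590 + V(O)) + 3933 = (-417 - 1954)/(-590 + (2 + 2*(-1))) + 3933 = -2371/(-590 + (2 - 2)) + 3933 = -2371/(-590 + 0) + 3933 = -2371/(-590) + 3933 = -2371*(-1/590) + 3933 = 2371/590 + 3933 = 2322841/590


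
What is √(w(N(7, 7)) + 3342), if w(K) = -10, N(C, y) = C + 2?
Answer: 14*√17 ≈ 57.724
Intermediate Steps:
N(C, y) = 2 + C
√(w(N(7, 7)) + 3342) = √(-10 + 3342) = √3332 = 14*√17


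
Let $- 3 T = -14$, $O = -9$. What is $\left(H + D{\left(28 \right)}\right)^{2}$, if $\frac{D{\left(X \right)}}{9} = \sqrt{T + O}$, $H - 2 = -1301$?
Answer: $1687050 - 7794 i \sqrt{39} \approx 1.6871 \cdot 10^{6} - 48674.0 i$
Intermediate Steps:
$H = -1299$ ($H = 2 - 1301 = -1299$)
$T = \frac{14}{3}$ ($T = \left(- \frac{1}{3}\right) \left(-14\right) = \frac{14}{3} \approx 4.6667$)
$D{\left(X \right)} = 3 i \sqrt{39}$ ($D{\left(X \right)} = 9 \sqrt{\frac{14}{3} - 9} = 9 \sqrt{- \frac{13}{3}} = 9 \frac{i \sqrt{39}}{3} = 3 i \sqrt{39}$)
$\left(H + D{\left(28 \right)}\right)^{2} = \left(-1299 + 3 i \sqrt{39}\right)^{2}$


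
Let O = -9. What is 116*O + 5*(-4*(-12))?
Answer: -804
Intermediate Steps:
116*O + 5*(-4*(-12)) = 116*(-9) + 5*(-4*(-12)) = -1044 + 5*48 = -1044 + 240 = -804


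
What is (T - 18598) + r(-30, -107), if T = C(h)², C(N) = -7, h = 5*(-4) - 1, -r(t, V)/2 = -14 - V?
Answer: -18735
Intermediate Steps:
r(t, V) = 28 + 2*V (r(t, V) = -2*(-14 - V) = 28 + 2*V)
h = -21 (h = -20 - 1 = -21)
T = 49 (T = (-7)² = 49)
(T - 18598) + r(-30, -107) = (49 - 18598) + (28 + 2*(-107)) = -18549 + (28 - 214) = -18549 - 186 = -18735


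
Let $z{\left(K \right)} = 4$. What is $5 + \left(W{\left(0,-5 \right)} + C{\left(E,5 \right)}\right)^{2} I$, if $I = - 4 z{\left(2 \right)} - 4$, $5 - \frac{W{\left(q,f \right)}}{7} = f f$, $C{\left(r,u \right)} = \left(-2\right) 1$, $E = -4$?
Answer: $-403275$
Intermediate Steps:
$C{\left(r,u \right)} = -2$
$W{\left(q,f \right)} = 35 - 7 f^{2}$ ($W{\left(q,f \right)} = 35 - 7 f f = 35 - 7 f^{2}$)
$I = -20$ ($I = \left(-4\right) 4 - 4 = -16 - 4 = -20$)
$5 + \left(W{\left(0,-5 \right)} + C{\left(E,5 \right)}\right)^{2} I = 5 + \left(\left(35 - 7 \left(-5\right)^{2}\right) - 2\right)^{2} \left(-20\right) = 5 + \left(\left(35 - 175\right) - 2\right)^{2} \left(-20\right) = 5 + \left(-140 - 2\right)^{2} \left(-20\right) = 5 + \left(-142\right)^{2} \left(-20\right) = 5 + 20164 \left(-20\right) = 5 - 403280 = -403275$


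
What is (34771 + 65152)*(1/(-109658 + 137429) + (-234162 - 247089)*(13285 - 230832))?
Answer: 290523807027186767924/27771 ≈ 1.0461e+16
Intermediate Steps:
(34771 + 65152)*(1/(-109658 + 137429) + (-234162 - 247089)*(13285 - 230832)) = 99923*(1/27771 - 481251*(-217547)) = 99923*(1/27771 + 104694711297) = 99923*(2907476827428988/27771) = 290523807027186767924/27771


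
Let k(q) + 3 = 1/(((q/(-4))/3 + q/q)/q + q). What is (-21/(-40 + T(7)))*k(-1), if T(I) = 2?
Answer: -1827/950 ≈ -1.9232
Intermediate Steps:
k(q) = -3 + 1/(q + (1 - q/12)/q) (k(q) = -3 + 1/(((q/(-4))/3 + q/q)/q + q) = -3 + 1/(((q*(-1/4))*(1/3) + 1)/q + q) = -3 + 1/((-q/4*(1/3) + 1)/q + q) = -3 + 1/((-q/12 + 1)/q + q) = -3 + 1/((1 - q/12)/q + q) = -3 + 1/(q + (1 - q/12)/q))
(-21/(-40 + T(7)))*k(-1) = (-21/(-40 + 2))*(3*(-12 - 12*(-1)**2 + 5*(-1))/(12 - 1*(-1) + 12*(-1)**2)) = (-21/(-38))*(3*(-12 - 12*1 - 5)/(12 + 1 + 12*1)) = (-21*(-1/38))*(3*(-12 - 12 - 5)/(12 + 1 + 12)) = 21*(3*(-29)/25)/38 = 21*(3*(1/25)*(-29))/38 = (21/38)*(-87/25) = -1827/950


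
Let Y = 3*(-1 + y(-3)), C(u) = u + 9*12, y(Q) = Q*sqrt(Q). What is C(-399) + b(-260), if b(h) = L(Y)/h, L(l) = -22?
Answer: -37819/130 ≈ -290.92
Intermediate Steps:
y(Q) = Q**(3/2)
C(u) = 108 + u (C(u) = u + 108 = 108 + u)
Y = -3 - 9*I*sqrt(3) (Y = 3*(-1 + (-3)**(3/2)) = 3*(-1 - 3*I*sqrt(3)) = -3 - 9*I*sqrt(3) ≈ -3.0 - 15.588*I)
b(h) = -22/h
C(-399) + b(-260) = (108 - 399) - 22/(-260) = -291 - 22*(-1/260) = -291 + 11/130 = -37819/130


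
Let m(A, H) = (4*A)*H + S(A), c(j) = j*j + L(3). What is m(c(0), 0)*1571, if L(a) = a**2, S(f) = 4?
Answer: 6284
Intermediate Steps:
c(j) = 9 + j**2 (c(j) = j*j + 3**2 = j**2 + 9 = 9 + j**2)
m(A, H) = 4 + 4*A*H (m(A, H) = (4*A)*H + 4 = 4*A*H + 4 = 4 + 4*A*H)
m(c(0), 0)*1571 = (4 + 4*(9 + 0**2)*0)*1571 = (4 + 4*(9 + 0)*0)*1571 = (4 + 4*9*0)*1571 = (4 + 0)*1571 = 4*1571 = 6284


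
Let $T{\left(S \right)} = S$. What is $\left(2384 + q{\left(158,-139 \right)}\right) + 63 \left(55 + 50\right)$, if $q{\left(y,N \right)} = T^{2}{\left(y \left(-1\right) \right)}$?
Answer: $33963$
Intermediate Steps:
$q{\left(y,N \right)} = y^{2}$ ($q{\left(y,N \right)} = \left(y \left(-1\right)\right)^{2} = \left(- y\right)^{2} = y^{2}$)
$\left(2384 + q{\left(158,-139 \right)}\right) + 63 \left(55 + 50\right) = \left(2384 + 158^{2}\right) + 63 \left(55 + 50\right) = \left(2384 + 24964\right) + 63 \cdot 105 = 27348 + 6615 = 33963$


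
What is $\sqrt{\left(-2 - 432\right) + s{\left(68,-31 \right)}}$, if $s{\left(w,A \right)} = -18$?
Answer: $2 i \sqrt{113} \approx 21.26 i$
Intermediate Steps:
$\sqrt{\left(-2 - 432\right) + s{\left(68,-31 \right)}} = \sqrt{\left(-2 - 432\right) - 18} = \sqrt{-434 - 18} = \sqrt{-452} = 2 i \sqrt{113}$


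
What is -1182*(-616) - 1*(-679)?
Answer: 728791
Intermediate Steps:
-1182*(-616) - 1*(-679) = 728112 + 679 = 728791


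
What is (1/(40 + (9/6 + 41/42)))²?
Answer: 441/795664 ≈ 0.00055425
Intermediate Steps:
(1/(40 + (9/6 + 41/42)))² = (1/(40 + (9*(⅙) + 41*(1/42))))² = (1/(40 + (3/2 + 41/42)))² = (1/(40 + 52/21))² = (1/(892/21))² = (21/892)² = 441/795664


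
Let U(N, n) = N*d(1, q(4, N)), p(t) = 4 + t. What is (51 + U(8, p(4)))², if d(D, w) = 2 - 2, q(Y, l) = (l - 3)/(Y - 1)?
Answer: 2601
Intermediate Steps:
q(Y, l) = (-3 + l)/(-1 + Y)
d(D, w) = 0
U(N, n) = 0 (U(N, n) = N*0 = 0)
(51 + U(8, p(4)))² = (51 + 0)² = 51² = 2601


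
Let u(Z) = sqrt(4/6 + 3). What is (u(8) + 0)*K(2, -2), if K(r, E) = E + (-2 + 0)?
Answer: -4*sqrt(33)/3 ≈ -7.6594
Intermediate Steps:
K(r, E) = -2 + E (K(r, E) = E - 2 = -2 + E)
u(Z) = sqrt(33)/3 (u(Z) = sqrt(4*(1/6) + 3) = sqrt(2/3 + 3) = sqrt(11/3) = sqrt(33)/3)
(u(8) + 0)*K(2, -2) = (sqrt(33)/3 + 0)*(-2 - 2) = (sqrt(33)/3)*(-4) = -4*sqrt(33)/3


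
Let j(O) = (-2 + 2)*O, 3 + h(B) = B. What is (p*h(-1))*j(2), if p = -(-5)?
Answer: 0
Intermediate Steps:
h(B) = -3 + B
p = 5 (p = -1*(-5) = 5)
j(O) = 0 (j(O) = 0*O = 0)
(p*h(-1))*j(2) = (5*(-3 - 1))*0 = (5*(-4))*0 = -20*0 = 0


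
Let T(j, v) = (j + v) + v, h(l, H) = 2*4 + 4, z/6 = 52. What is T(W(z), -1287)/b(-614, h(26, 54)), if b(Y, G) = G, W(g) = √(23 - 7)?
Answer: -1285/6 ≈ -214.17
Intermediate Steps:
z = 312 (z = 6*52 = 312)
W(g) = 4 (W(g) = √16 = 4)
h(l, H) = 12 (h(l, H) = 8 + 4 = 12)
T(j, v) = j + 2*v
T(W(z), -1287)/b(-614, h(26, 54)) = (4 + 2*(-1287))/12 = (4 - 2574)*(1/12) = -2570*1/12 = -1285/6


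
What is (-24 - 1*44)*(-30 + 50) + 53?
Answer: -1307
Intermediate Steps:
(-24 - 1*44)*(-30 + 50) + 53 = (-24 - 44)*20 + 53 = -68*20 + 53 = -1360 + 53 = -1307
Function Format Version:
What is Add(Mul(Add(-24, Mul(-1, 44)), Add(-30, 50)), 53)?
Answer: -1307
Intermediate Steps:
Add(Mul(Add(-24, Mul(-1, 44)), Add(-30, 50)), 53) = Add(Mul(Add(-24, -44), 20), 53) = Add(Mul(-68, 20), 53) = Add(-1360, 53) = -1307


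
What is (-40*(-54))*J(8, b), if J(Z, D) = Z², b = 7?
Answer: 138240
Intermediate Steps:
(-40*(-54))*J(8, b) = -40*(-54)*8² = 2160*64 = 138240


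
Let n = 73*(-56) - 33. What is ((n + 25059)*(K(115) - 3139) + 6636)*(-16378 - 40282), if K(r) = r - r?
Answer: 3723567488360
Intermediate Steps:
n = -4121 (n = -4088 - 33 = -4121)
K(r) = 0
((n + 25059)*(K(115) - 3139) + 6636)*(-16378 - 40282) = ((-4121 + 25059)*(0 - 3139) + 6636)*(-16378 - 40282) = (20938*(-3139) + 6636)*(-56660) = (-65724382 + 6636)*(-56660) = -65717746*(-56660) = 3723567488360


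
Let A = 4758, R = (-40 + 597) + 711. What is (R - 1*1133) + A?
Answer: 4893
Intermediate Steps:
R = 1268 (R = 557 + 711 = 1268)
(R - 1*1133) + A = (1268 - 1*1133) + 4758 = (1268 - 1133) + 4758 = 135 + 4758 = 4893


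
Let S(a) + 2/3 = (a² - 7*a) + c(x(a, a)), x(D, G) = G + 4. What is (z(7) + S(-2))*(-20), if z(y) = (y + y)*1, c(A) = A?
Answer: -2000/3 ≈ -666.67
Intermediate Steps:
x(D, G) = 4 + G
z(y) = 2*y (z(y) = (2*y)*1 = 2*y)
S(a) = 10/3 + a² - 6*a (S(a) = -⅔ + ((a² - 7*a) + (4 + a)) = -⅔ + (4 + a² - 6*a) = 10/3 + a² - 6*a)
(z(7) + S(-2))*(-20) = (2*7 + (10/3 + (-2)² - 6*(-2)))*(-20) = (14 + (10/3 + 4 + 12))*(-20) = (14 + 58/3)*(-20) = (100/3)*(-20) = -2000/3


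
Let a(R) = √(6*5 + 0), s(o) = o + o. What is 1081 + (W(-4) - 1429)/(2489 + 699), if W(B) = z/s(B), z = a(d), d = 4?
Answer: 3444799/3188 - √30/25504 ≈ 1080.6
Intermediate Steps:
s(o) = 2*o
a(R) = √30 (a(R) = √(30 + 0) = √30)
z = √30 ≈ 5.4772
W(B) = √30/(2*B) (W(B) = √30/((2*B)) = √30*(1/(2*B)) = √30/(2*B))
1081 + (W(-4) - 1429)/(2489 + 699) = 1081 + ((½)*√30/(-4) - 1429)/(2489 + 699) = 1081 + ((½)*√30*(-¼) - 1429)/3188 = 1081 + (-√30/8 - 1429)*(1/3188) = 1081 + (-1429 - √30/8)*(1/3188) = 1081 + (-1429/3188 - √30/25504) = 3444799/3188 - √30/25504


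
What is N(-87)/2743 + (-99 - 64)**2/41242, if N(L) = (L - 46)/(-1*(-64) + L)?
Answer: 1681696827/2601916538 ≈ 0.64633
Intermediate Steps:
N(L) = (-46 + L)/(64 + L)
N(-87)/2743 + (-99 - 64)**2/41242 = ((-46 - 87)/(64 - 87))/2743 + (-99 - 64)**2/41242 = (-133/(-23))*(1/2743) + (-163)**2*(1/41242) = -1/23*(-133)*(1/2743) + 26569*(1/41242) = (133/23)*(1/2743) + 26569/41242 = 133/63089 + 26569/41242 = 1681696827/2601916538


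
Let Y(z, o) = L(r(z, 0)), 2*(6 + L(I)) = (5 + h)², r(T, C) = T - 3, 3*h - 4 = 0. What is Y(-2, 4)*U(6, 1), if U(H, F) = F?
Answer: 253/18 ≈ 14.056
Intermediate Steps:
h = 4/3 (h = 4/3 + (⅓)*0 = 4/3 + 0 = 4/3 ≈ 1.3333)
r(T, C) = -3 + T
L(I) = 253/18 (L(I) = -6 + (5 + 4/3)²/2 = -6 + (19/3)²/2 = -6 + (½)*(361/9) = -6 + 361/18 = 253/18)
Y(z, o) = 253/18
Y(-2, 4)*U(6, 1) = (253/18)*1 = 253/18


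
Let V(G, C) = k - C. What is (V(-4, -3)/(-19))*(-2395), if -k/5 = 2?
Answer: -16765/19 ≈ -882.37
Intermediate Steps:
k = -10 (k = -5*2 = -10)
V(G, C) = -10 - C
(V(-4, -3)/(-19))*(-2395) = ((-10 - 1*(-3))/(-19))*(-2395) = ((-10 + 3)*(-1/19))*(-2395) = -7*(-1/19)*(-2395) = (7/19)*(-2395) = -16765/19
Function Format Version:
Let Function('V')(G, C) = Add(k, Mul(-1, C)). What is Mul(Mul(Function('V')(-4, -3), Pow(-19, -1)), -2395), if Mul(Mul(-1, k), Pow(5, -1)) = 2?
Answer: Rational(-16765, 19) ≈ -882.37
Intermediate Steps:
k = -10 (k = Mul(-5, 2) = -10)
Function('V')(G, C) = Add(-10, Mul(-1, C))
Mul(Mul(Function('V')(-4, -3), Pow(-19, -1)), -2395) = Mul(Mul(Add(-10, Mul(-1, -3)), Pow(-19, -1)), -2395) = Mul(Mul(Add(-10, 3), Rational(-1, 19)), -2395) = Mul(Mul(-7, Rational(-1, 19)), -2395) = Mul(Rational(7, 19), -2395) = Rational(-16765, 19)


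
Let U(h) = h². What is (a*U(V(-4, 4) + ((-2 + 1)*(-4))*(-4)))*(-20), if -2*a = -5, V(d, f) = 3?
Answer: -8450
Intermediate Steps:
a = 5/2 (a = -½*(-5) = 5/2 ≈ 2.5000)
(a*U(V(-4, 4) + ((-2 + 1)*(-4))*(-4)))*(-20) = (5*(3 + ((-2 + 1)*(-4))*(-4))²/2)*(-20) = (5*(3 - 1*(-4)*(-4))²/2)*(-20) = (5*(3 + 4*(-4))²/2)*(-20) = (5*(3 - 16)²/2)*(-20) = ((5/2)*(-13)²)*(-20) = ((5/2)*169)*(-20) = (845/2)*(-20) = -8450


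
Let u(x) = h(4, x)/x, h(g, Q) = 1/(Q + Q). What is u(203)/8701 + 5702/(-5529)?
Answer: -4089012635107/3964951050522 ≈ -1.0313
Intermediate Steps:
h(g, Q) = 1/(2*Q)
u(x) = 1/(2*x²) (u(x) = (1/(2*x))/x = 1/(2*x²))
u(203)/8701 + 5702/(-5529) = ((½)/203²)/8701 + 5702/(-5529) = ((½)*(1/41209))*(1/8701) + 5702*(-1/5529) = (1/82418)*(1/8701) - 5702/5529 = 1/717119018 - 5702/5529 = -4089012635107/3964951050522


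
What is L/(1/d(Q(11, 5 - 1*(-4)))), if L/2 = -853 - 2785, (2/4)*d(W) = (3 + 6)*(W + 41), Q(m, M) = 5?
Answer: -6024528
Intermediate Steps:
d(W) = 738 + 18*W (d(W) = 2*((3 + 6)*(W + 41)) = 2*(9*(41 + W)) = 2*(369 + 9*W) = 738 + 18*W)
L = -7276 (L = 2*(-853 - 2785) = 2*(-3638) = -7276)
L/(1/d(Q(11, 5 - 1*(-4)))) = -7276/(1/(738 + 18*5)) = -7276/(1/(738 + 90)) = -7276/(1/828) = -7276/1/828 = -7276*828 = -6024528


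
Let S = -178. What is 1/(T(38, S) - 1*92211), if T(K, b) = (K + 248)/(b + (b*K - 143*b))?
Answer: -712/65654221 ≈ -1.0845e-5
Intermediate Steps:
T(K, b) = (248 + K)/(-142*b + K*b) (T(K, b) = (248 + K)/(b + (K*b - 143*b)) = (248 + K)/(b + (-143*b + K*b)) = (248 + K)/(-142*b + K*b))
1/(T(38, S) - 1*92211) = 1/((248 + 38)/((-178)*(-142 + 38)) - 1*92211) = 1/(-1/178*286/(-104) - 92211) = 1/(-1/178*(-1/104)*286 - 92211) = 1/(11/712 - 92211) = 1/(-65654221/712) = -712/65654221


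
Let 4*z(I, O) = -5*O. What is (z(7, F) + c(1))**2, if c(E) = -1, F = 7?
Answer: 1521/16 ≈ 95.063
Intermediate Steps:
z(I, O) = -5*O/4 (z(I, O) = (-5*O)/4 = -5*O/4)
(z(7, F) + c(1))**2 = (-5/4*7 - 1)**2 = (-35/4 - 1)**2 = (-39/4)**2 = 1521/16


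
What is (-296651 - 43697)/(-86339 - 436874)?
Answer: 340348/523213 ≈ 0.65050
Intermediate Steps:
(-296651 - 43697)/(-86339 - 436874) = -340348/(-523213) = -340348*(-1/523213) = 340348/523213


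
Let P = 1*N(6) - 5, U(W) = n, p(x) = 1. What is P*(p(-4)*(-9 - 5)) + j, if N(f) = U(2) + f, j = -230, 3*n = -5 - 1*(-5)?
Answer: -244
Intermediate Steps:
n = 0 (n = (-5 - 1*(-5))/3 = (-5 + 5)/3 = (1/3)*0 = 0)
U(W) = 0
N(f) = f (N(f) = 0 + f = f)
P = 1 (P = 1*6 - 5 = 6 - 5 = 1)
P*(p(-4)*(-9 - 5)) + j = 1*(1*(-9 - 5)) - 230 = 1*(1*(-14)) - 230 = 1*(-14) - 230 = -14 - 230 = -244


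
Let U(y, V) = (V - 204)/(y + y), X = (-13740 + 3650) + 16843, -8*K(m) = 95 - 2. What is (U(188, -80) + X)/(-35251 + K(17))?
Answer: -2538844/13258747 ≈ -0.19148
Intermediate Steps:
K(m) = -93/8 (K(m) = -(95 - 2)/8 = -⅛*93 = -93/8)
X = 6753 (X = -10090 + 16843 = 6753)
U(y, V) = (-204 + V)/(2*y) (U(y, V) = (-204 + V)/((2*y)) = (-204 + V)*(1/(2*y)) = (-204 + V)/(2*y))
(U(188, -80) + X)/(-35251 + K(17)) = ((½)*(-204 - 80)/188 + 6753)/(-35251 - 93/8) = ((½)*(1/188)*(-284) + 6753)/(-282101/8) = (-71/94 + 6753)*(-8/282101) = (634711/94)*(-8/282101) = -2538844/13258747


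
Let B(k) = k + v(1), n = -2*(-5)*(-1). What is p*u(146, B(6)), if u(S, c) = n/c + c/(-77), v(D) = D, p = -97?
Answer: 11349/77 ≈ 147.39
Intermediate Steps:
n = -10 (n = 10*(-1) = -10)
B(k) = 1 + k (B(k) = k + 1 = 1 + k)
u(S, c) = -10/c - c/77 (u(S, c) = -10/c + c/(-77) = -10/c + c*(-1/77) = -10/c - c/77)
p*u(146, B(6)) = -97*(-10/(1 + 6) - (1 + 6)/77) = -97*(-10/7 - 1/77*7) = -97*(-10*⅐ - 1/11) = -97*(-10/7 - 1/11) = -97*(-117/77) = 11349/77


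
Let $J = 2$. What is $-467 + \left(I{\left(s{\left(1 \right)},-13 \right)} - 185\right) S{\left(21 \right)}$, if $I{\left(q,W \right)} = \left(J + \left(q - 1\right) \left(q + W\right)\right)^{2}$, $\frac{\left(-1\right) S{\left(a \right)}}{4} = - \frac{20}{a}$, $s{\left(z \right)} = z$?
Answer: $- \frac{24287}{21} \approx -1156.5$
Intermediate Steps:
$S{\left(a \right)} = \frac{80}{a}$ ($S{\left(a \right)} = - 4 \left(- \frac{20}{a}\right) = \frac{80}{a}$)
$I{\left(q,W \right)} = \left(2 + \left(-1 + q\right) \left(W + q\right)\right)^{2}$ ($I{\left(q,W \right)} = \left(2 + \left(q - 1\right) \left(q + W\right)\right)^{2} = \left(2 + \left(-1 + q\right) \left(W + q\right)\right)^{2}$)
$-467 + \left(I{\left(s{\left(1 \right)},-13 \right)} - 185\right) S{\left(21 \right)} = -467 + \left(\left(2 + 1^{2} - -13 - 1 - 13\right)^{2} - 185\right) \frac{80}{21} = -467 + \left(\left(2 + 1 + 13 - 1 - 13\right)^{2} - 185\right) 80 \cdot \frac{1}{21} = -467 + \left(2^{2} - 185\right) \frac{80}{21} = -467 + \left(4 - 185\right) \frac{80}{21} = -467 - \frac{14480}{21} = - \frac{24287}{21}$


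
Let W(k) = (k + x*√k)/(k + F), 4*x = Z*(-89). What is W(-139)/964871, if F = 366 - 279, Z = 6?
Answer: 139/50173292 + 267*I*√139/100346584 ≈ 2.7704e-6 + 3.137e-5*I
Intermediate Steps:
F = 87
x = -267/2 (x = (6*(-89))/4 = (¼)*(-534) = -267/2 ≈ -133.50)
W(k) = (k - 267*√k/2)/(87 + k) (W(k) = (k - 267*√k/2)/(k + 87) = (k - 267*√k/2)/(87 + k))
W(-139)/964871 = ((-139 - 267*I*√139/2)/(87 - 139))/964871 = ((-139 - 267*I*√139/2)/(-52))*(1/964871) = -(-139 - 267*I*√139/2)/52*(1/964871) = (139/52 + 267*I*√139/104)*(1/964871) = 139/50173292 + 267*I*√139/100346584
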